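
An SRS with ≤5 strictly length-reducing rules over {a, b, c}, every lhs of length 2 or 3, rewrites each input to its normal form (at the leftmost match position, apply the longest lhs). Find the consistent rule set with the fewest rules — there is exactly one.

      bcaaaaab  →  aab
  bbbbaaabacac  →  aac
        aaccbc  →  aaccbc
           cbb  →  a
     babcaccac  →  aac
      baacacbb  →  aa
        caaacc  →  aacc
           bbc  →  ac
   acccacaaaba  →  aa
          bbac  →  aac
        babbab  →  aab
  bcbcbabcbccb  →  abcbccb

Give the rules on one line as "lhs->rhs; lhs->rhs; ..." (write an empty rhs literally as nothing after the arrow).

aaa->aa; ba->a; bb->a; ca->a

  | bcaaaaab => baaaaab => aaaaab => aaaab => aaab => aab
  | bbbbaaabacac => abbaaabacac => aaaaabacac => aaaabacac => aaabacac => aabacac => aaacac => aacac => aaac => aac
  | aaccbc
  | cbb => ca => a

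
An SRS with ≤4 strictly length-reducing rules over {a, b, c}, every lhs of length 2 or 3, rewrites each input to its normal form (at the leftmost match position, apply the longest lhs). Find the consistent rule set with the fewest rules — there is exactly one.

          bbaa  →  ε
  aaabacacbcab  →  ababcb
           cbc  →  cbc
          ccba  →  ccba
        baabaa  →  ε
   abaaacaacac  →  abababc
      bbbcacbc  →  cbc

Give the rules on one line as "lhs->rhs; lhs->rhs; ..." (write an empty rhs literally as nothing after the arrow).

  | bbaa => aa => ε
  | aaabacacbcab => abacacbcab => ababcbcab => ababcbbb => ababcb
  | cbc
  | ccba

aa->; bb->; ca->b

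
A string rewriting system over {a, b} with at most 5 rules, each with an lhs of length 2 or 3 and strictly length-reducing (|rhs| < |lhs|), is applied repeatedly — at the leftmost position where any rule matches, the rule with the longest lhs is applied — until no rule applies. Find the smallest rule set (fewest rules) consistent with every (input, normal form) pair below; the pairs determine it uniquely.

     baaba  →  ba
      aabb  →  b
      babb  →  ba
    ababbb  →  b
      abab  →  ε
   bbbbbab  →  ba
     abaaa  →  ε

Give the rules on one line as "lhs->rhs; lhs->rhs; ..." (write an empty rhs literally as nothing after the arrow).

  | baaba => ba
  | aabb => b
  | babb => bab => ba
  | ababbb => aabbb => bb => b

aa->; aab->; ab->a; bb->b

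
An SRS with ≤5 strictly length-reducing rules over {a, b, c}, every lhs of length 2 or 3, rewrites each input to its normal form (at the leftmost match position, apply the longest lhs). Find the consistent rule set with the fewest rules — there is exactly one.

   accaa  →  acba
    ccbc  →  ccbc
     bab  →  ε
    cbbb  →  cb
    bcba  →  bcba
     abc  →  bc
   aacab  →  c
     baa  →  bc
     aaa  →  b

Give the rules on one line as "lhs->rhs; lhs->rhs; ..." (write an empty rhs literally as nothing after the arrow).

  | accaa => acba
  | ccbc
  | bab => bb => ε
  | cbbb => cb

aa->c; ab->b; bb->; ca->b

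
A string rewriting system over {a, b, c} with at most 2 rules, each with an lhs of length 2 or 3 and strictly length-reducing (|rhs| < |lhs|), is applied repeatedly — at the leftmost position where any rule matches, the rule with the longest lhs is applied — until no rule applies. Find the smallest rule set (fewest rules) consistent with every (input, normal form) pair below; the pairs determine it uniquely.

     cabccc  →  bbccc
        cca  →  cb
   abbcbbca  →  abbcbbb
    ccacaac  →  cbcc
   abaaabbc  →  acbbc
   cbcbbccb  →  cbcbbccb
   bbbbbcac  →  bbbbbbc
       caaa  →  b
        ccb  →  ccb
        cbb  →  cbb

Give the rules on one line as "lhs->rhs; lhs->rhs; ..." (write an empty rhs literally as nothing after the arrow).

  | cabccc => bbccc
  | cca => cb
  | abbcbbca => abbcbbb
  | ccacaac => cbcaac => cbbac => cbcc

ba->c; ca->b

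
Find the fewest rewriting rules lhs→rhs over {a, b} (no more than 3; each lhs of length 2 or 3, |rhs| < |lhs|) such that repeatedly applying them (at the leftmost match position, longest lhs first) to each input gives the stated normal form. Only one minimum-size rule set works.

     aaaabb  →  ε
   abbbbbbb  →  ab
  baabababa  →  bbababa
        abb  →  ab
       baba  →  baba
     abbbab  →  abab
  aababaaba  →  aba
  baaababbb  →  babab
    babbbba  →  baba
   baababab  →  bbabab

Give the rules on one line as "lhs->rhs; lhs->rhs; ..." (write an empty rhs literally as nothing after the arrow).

aab->; abb->ab; baa->b

  | aaaabb => aab => ε
  | abbbbbbb => abbbbbb => abbbbb => abbbb => abbb => abb => ab
  | baabababa => bbababa
  | abb => ab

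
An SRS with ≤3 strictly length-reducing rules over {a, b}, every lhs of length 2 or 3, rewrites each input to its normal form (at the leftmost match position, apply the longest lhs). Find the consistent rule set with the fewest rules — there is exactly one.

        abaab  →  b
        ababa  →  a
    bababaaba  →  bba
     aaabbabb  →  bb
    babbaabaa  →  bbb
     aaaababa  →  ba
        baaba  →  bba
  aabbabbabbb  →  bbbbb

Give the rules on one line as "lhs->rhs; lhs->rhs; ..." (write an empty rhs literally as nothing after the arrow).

aa->; ab->

  | abaab => aab => b
  | ababa => aba => a
  | bababaaba => babaaba => baaba => bba
  | aaabbabb => abbabb => babb => bb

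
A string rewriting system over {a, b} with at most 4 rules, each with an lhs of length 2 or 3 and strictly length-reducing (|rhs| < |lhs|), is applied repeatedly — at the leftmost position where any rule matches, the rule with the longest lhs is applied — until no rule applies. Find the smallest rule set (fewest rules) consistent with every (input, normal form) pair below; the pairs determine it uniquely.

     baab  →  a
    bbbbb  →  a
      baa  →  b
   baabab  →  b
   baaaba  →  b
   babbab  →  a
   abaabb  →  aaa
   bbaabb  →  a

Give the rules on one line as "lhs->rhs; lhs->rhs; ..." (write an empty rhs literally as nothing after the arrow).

  | baab => bb => a
  | bbbbb => abbb => abb => ab => a
  | baa => b
  | baabab => bbab => b

ab->a; baa->b; bb->a; bba->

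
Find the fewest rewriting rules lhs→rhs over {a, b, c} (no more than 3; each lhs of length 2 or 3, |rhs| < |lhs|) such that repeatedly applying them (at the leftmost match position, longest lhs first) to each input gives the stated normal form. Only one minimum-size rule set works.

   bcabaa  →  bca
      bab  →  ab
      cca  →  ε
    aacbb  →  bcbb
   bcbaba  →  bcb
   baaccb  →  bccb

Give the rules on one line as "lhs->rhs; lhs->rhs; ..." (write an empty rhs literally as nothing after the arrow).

  | bcabaa => bcaaa => bcba => bca
  | bab => ab
  | cca => ε
  | aacbb => bcbb

aa->b; ba->a; cca->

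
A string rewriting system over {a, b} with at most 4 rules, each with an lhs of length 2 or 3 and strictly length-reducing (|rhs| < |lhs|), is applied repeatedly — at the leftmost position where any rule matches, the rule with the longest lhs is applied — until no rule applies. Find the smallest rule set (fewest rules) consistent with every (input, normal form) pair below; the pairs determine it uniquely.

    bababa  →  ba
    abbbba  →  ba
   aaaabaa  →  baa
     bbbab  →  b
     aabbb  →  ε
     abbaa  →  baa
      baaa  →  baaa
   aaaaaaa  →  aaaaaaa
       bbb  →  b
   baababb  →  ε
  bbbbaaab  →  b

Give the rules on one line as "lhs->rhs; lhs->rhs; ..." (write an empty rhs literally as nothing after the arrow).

aab->bb; ab->; bb->

  | bababa => baba => ba
  | abbbba => bbba => ba
  | aaaabaa => aabbaa => bbbaa => baa
  | bbbab => bab => b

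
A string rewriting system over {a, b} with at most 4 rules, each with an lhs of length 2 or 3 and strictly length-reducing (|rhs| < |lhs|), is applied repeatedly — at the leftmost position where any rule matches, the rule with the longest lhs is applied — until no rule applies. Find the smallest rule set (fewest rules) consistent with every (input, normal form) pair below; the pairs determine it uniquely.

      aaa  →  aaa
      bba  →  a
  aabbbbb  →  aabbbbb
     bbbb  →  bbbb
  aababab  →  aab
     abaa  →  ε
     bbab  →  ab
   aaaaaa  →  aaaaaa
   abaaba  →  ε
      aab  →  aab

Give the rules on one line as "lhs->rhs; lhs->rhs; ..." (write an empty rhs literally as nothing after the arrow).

aba->b; ba->; bba->a

  | aaa
  | bba => a
  | aabbbbb
  | bbbb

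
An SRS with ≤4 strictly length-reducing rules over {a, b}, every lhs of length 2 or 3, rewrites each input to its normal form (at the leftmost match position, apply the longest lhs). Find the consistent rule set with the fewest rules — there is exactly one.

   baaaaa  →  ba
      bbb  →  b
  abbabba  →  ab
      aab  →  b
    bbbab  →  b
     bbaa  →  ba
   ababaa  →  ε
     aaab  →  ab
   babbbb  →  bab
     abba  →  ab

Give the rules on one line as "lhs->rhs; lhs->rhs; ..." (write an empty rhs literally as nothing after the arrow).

  | baaaaa => baaa => ba
  | bbb => bb => b
  | abbabba => abbba => abba => ab
  | aab => b

aa->; aba->a; bb->b; bba->b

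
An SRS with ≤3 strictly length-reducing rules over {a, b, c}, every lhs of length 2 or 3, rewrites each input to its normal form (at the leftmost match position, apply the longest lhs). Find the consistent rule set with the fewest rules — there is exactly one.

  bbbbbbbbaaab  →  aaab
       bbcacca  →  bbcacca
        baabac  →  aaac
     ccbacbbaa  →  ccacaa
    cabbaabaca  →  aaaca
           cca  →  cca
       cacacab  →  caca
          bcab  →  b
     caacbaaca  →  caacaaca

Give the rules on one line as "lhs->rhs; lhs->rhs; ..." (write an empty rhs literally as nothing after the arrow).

ba->a; cab->

  | bbbbbbbbaaab => bbbbbbbaaab => bbbbbbaaab => bbbbbaaab => bbbbaaab => bbbaaab => bbaaab => baaab => aaab
  | bbcacca
  | baabac => aabac => aaac
  | ccbacbbaa => ccacbbaa => ccacbaa => ccacaa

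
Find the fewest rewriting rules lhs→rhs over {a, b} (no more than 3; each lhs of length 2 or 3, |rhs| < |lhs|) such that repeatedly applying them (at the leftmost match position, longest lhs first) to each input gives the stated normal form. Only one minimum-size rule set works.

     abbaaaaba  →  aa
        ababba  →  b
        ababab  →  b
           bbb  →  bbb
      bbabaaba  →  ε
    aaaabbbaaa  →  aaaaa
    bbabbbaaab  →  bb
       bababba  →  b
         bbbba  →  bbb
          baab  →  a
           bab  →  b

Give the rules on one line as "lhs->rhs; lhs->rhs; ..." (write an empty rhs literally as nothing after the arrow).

  | abbaaaaba => abaaaaba => aaaba => aa
  | ababba => bba => b
  | ababab => bab => b
  | bbb

ab->a; aba->; ba->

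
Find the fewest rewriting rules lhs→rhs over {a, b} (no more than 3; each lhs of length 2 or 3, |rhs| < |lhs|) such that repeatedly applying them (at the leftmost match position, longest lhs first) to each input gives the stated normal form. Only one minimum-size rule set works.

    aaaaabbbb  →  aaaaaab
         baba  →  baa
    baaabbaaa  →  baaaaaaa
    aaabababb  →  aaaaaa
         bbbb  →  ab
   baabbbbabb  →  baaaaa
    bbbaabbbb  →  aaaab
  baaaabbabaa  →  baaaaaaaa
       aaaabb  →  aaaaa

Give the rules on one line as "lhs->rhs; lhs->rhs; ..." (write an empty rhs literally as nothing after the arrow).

  | aaaaabbbb => aaaaaab
  | baba => baa
  | baaabbaaa => baaaaaaa
  | aaabababb => aaaababb => aaaaabb => aaaaaa

aba->aa; bb->a; bbb->a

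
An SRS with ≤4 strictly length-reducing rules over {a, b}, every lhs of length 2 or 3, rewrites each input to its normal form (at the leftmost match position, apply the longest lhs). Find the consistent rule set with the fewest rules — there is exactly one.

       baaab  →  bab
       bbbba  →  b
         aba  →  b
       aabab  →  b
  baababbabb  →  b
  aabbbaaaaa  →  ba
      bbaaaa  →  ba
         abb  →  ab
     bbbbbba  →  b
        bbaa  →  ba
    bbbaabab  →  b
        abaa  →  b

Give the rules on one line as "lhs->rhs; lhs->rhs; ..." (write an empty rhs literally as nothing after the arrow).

  | baaab => baab => bab
  | bbbba => bbba => bba => b
  | aba => bb => b
  | aabab => abab => bbb => bb => b

aa->a; aba->bb; bb->b; bba->b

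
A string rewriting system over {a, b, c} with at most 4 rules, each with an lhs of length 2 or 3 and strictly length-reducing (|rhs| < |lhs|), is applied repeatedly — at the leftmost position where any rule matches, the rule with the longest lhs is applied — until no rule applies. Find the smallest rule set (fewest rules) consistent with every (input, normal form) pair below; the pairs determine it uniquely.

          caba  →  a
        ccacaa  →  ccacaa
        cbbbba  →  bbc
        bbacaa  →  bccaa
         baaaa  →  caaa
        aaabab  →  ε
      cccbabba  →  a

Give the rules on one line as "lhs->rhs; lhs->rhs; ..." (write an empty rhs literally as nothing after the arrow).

  | caba => cba => a
  | ccacaa
  | cbbbba => bbba => bbc
  | bbacaa => bccaa

ab->b; ba->c; cb->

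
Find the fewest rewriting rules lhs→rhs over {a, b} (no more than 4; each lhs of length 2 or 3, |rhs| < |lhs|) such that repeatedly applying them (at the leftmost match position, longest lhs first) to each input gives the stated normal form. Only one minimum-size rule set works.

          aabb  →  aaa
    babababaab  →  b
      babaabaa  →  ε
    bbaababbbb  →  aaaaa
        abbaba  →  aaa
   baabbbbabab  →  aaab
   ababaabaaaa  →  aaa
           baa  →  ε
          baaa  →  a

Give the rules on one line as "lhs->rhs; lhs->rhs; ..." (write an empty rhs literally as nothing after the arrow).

ba->; baa->; bb->a

  | aabb => aaa
  | babababaab => bababaab => babaab => baab => b
  | babaabaa => baabaa => baa => ε
  | bbaababbbb => aaababbbb => aaabbbb => aaaabb => aaaaa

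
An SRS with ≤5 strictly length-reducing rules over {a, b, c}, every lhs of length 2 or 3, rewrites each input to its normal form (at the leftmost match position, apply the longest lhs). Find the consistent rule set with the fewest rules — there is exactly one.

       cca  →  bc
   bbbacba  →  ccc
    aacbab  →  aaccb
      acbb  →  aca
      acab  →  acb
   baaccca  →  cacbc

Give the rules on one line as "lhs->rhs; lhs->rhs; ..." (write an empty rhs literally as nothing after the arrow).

  | cca => bc
  | bbbacba => abacba => bacba => ccba => ccc
  | aacbab => aaccb
  | acbb => aca

ab->b; ba->c; bb->a; cca->bc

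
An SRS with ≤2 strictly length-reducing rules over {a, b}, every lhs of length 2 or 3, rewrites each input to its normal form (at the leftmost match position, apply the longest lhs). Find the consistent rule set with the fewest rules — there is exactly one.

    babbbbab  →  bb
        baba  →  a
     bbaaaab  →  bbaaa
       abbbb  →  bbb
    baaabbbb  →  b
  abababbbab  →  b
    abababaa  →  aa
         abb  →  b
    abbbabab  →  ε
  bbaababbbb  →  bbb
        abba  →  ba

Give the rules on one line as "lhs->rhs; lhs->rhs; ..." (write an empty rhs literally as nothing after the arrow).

ab->; bab->

  | babbbbab => bbbab => bb
  | baba => a
  | bbaaaab => bbaaa
  | abbbb => bbb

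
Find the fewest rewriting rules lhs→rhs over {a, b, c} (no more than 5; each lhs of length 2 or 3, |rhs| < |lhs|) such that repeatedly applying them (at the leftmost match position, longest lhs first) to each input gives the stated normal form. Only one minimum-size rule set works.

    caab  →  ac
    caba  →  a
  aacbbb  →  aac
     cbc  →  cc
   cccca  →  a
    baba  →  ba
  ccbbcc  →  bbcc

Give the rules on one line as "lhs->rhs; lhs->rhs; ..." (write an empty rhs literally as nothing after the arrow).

  | caab => aab => ac
  | caba => aba => ca => a
  | aacbbb => aacbb => aacb => aac
  | cbc => cc

ab->c; ca->a; cb->c; ccb->b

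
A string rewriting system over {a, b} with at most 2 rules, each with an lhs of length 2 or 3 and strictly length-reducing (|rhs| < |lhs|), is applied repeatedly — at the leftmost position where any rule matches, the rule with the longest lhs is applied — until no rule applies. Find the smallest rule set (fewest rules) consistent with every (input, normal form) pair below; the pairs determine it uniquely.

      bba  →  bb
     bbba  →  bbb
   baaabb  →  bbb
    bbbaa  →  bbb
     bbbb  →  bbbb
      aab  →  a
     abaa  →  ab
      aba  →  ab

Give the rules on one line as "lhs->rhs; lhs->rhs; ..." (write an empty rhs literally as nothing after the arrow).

aab->a; ba->b

  | bba => bb
  | bbba => bbb
  | baaabb => baabb => babb => bbb
  | bbbaa => bbba => bbb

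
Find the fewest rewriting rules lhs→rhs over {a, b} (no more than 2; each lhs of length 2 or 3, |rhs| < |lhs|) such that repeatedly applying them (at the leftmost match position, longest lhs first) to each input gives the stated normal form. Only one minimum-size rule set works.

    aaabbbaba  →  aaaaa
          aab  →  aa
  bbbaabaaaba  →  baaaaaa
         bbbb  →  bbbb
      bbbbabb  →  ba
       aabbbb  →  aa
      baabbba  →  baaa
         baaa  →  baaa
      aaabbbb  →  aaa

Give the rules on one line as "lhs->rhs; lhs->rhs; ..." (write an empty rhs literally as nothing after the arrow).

ab->a; bba->ba

  | aaabbbaba => aaabbaba => aaababa => aaaaba => aaaaa
  | aab => aa
  | bbbaabaaaba => bbaabaaaba => baabaaaba => baaaaaba => baaaaaa
  | bbbb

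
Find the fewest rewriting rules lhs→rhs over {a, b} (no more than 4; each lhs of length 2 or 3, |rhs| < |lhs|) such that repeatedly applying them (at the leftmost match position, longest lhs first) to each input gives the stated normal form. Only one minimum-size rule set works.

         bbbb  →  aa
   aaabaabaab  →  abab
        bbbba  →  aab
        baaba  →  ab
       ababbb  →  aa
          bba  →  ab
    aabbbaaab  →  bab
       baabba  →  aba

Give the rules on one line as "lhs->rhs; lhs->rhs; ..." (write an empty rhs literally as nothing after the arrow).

  | bbbb => abb => aa
  | aaabaabaab => baabaab => bbaab => abab
  | bbbba => abba => aab
  | baaba => bba => ab

aaa->; baa->b; bb->a; bba->ab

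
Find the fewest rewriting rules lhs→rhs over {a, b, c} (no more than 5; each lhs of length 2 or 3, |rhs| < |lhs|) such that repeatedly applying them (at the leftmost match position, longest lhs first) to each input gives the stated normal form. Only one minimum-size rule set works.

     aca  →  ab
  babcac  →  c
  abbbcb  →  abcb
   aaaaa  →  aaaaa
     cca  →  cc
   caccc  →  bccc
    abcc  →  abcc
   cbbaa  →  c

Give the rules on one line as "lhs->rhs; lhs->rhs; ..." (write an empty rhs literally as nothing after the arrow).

  | aca => ab
  | babcac => bcac => bbc => c
  | abbbcb => abcb
  | aaaaa

ba->; bbc->c; ca->b; cca->cc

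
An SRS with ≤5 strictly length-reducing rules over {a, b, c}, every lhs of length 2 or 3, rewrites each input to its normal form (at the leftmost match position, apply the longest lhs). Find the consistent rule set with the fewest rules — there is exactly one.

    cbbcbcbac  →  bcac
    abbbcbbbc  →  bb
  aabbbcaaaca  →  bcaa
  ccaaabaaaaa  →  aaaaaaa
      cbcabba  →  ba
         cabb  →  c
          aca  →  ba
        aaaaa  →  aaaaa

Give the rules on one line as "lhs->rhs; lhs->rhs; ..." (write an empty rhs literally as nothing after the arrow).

ab->; aca->ba; cb->c; cc->

  | cbbcbcbac => cbcbcbac => ccbcbac => bcbac => bcac
  | abbbcbbbc => bbcbbbc => bbcbbc => bbcbc => bbcc => bb
  | aabbbcaaaca => abbcaaaca => bcaaaca => bcaaba => bcaa
  | ccaaabaaaaa => aaabaaaaa => aaaaaaa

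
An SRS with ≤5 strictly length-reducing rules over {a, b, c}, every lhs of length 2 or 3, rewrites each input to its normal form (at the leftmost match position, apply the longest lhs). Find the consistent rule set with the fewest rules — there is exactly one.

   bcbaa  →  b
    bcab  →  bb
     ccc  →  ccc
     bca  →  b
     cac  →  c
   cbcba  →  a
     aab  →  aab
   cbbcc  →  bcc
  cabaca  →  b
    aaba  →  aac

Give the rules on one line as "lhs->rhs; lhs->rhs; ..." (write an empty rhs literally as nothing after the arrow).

aba->ac; ba->b; ca->; cb->

  | bcbaa => baa => ba => b
  | bcab => bb
  | ccc
  | bca => b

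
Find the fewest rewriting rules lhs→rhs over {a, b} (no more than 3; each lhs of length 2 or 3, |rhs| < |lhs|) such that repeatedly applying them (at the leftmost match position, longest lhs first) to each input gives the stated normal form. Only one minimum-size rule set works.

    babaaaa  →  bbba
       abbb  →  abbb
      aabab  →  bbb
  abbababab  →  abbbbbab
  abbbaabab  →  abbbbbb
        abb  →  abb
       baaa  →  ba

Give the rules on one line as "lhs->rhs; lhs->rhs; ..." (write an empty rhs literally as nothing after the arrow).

  | babaaaa => bbbaaa => bbbaa => bbba
  | abbb
  | aabab => abab => bbb
  | abbababab => abbbbbab

aa->a; aba->bb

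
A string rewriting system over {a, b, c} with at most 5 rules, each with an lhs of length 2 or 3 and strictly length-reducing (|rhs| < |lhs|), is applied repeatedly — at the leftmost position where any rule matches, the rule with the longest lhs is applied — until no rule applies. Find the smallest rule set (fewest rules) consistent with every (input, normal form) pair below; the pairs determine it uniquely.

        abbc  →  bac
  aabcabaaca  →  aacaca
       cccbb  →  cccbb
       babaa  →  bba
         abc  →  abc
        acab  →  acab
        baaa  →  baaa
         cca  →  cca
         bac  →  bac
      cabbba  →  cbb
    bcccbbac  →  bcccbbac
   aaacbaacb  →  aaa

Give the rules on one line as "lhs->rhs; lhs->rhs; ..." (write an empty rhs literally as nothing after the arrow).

aba->b; abb->ba; acb->; bcb->c

  | abbc => bac
  | aabcabaaca => aabcbaca => aacaca
  | cccbb
  | babaa => bba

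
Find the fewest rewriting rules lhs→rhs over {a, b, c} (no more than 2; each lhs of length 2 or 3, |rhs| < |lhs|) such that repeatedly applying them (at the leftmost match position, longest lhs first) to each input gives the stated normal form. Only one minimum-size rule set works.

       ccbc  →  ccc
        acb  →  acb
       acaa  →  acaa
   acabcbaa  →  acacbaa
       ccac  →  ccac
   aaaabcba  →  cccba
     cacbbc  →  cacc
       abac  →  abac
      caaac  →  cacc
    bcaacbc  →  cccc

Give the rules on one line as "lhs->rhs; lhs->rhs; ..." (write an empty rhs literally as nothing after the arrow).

  | ccbc => ccc
  | acb
  | acaa
  | acabcbaa => acacbaa

aac->cc; bc->c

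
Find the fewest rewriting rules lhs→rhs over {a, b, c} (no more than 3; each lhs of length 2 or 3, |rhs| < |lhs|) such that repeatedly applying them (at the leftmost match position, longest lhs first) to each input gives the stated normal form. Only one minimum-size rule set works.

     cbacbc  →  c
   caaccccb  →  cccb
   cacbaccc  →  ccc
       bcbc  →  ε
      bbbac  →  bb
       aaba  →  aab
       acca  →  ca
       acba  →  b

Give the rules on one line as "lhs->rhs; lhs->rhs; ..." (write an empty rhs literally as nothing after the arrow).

  | cbacbc => cbcbc => cbc => c
  | caaccccb => cacccb => cccb
  | cacbaccc => cbaccc => cbccc => ccc
  | bcbc => bc => ε

ac->; ba->b; bc->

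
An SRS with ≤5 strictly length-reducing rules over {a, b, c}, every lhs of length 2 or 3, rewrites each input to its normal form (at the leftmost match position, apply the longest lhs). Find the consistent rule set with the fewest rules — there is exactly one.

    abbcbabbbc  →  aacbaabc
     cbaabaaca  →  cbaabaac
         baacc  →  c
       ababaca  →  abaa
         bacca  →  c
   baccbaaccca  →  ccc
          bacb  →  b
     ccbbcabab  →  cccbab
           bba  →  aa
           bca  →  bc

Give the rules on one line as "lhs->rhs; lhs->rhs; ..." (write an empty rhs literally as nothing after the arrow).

acc->cc; bac->; bb->a; ca->c

  | abbcbabbbc => aacbabbbc => aacbaabc
  | cbaabaaca => cbaabaac
  | baacc => bacc => c
  | ababaca => abaa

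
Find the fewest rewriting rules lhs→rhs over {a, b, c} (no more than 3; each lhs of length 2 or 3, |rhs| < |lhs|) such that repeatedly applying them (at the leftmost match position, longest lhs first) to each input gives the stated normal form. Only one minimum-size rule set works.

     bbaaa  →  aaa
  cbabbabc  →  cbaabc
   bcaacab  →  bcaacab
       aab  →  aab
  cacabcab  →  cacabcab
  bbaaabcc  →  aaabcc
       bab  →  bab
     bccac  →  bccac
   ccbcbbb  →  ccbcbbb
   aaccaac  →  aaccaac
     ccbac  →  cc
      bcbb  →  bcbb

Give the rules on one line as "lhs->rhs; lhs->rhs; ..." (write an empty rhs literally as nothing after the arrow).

bac->; bba->a

  | bbaaa => aaa
  | cbabbabc => cbaabc
  | bcaacab
  | aab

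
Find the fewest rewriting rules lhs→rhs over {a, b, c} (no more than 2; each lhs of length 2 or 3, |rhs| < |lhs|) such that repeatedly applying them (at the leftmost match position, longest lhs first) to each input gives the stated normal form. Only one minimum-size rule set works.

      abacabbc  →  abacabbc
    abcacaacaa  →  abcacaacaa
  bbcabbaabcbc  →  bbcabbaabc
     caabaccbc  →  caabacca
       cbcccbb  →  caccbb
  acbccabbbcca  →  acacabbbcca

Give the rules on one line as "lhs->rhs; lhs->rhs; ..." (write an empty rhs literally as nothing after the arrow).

  | abacabbc
  | abcacaacaa
  | bbcabbaabcbc => bbcabbaabc
  | caabaccbc => caabacca

bcb->b; cbc->ca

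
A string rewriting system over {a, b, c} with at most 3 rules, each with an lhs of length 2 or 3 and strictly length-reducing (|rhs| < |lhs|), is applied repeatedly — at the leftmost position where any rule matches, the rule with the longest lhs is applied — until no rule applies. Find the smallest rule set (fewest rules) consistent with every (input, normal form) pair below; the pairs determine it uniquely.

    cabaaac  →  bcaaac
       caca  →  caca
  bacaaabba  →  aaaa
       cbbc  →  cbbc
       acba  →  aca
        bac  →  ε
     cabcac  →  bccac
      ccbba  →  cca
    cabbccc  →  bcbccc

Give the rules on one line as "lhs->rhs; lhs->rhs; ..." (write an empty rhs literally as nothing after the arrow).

ba->a; bac->; cab->bc

  | cabaaac => bcaaac
  | caca
  | bacaaabba => aaabba => aaaba => aaaa
  | cbbc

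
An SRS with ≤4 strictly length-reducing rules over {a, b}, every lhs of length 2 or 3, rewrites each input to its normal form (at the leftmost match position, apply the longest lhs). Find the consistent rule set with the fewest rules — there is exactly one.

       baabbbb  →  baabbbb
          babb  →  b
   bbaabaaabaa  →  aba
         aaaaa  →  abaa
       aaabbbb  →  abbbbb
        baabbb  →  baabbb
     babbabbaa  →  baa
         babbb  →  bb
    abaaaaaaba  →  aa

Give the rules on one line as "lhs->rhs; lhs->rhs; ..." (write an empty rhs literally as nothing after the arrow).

  | baabbbb
  | babb => b
  | bbaabaaabaa => babaaabaa => aaabaa => abbaa => aba
  | aaaaa => abaa

aaa->ab; bab->; bba->b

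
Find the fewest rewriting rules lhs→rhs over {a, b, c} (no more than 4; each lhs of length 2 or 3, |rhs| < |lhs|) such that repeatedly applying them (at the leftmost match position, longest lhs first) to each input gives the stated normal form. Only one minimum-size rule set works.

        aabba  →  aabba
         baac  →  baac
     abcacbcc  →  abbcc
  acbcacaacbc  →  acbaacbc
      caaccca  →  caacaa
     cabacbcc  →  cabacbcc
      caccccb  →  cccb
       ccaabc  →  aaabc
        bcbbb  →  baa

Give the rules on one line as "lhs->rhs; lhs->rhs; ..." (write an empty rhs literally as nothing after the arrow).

bbb->ca; cac->; cca->aa

  | aabba
  | baac
  | abcacbcc => abbcc
  | acbcacaacbc => acbaacbc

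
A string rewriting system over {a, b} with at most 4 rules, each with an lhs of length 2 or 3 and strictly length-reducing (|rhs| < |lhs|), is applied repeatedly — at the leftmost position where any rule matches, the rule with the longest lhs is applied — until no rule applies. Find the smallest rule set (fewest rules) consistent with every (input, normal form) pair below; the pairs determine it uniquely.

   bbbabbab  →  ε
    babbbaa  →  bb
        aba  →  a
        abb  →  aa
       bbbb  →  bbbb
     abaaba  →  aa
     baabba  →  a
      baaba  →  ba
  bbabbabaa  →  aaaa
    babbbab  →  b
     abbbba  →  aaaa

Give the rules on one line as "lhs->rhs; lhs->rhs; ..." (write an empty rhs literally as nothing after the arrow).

  | bbbabbab => babbab => baaab => bbab => ab => ε
  | babbbaa => baabaa => bbbaa => baa => bb
  | aba => a
  | abb => aa

ab->; abb->aa; baa->bb; bba->a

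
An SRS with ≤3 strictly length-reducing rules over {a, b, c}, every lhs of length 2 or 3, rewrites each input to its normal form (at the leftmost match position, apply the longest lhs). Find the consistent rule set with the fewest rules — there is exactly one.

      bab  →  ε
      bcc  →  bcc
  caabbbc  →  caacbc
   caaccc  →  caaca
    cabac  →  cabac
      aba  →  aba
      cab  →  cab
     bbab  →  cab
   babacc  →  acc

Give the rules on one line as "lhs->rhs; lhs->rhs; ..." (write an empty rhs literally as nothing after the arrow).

  | bab => ε
  | bcc
  | caabbbc => caacbc
  | caaccc => caaca

bab->; bb->c; ccc->ca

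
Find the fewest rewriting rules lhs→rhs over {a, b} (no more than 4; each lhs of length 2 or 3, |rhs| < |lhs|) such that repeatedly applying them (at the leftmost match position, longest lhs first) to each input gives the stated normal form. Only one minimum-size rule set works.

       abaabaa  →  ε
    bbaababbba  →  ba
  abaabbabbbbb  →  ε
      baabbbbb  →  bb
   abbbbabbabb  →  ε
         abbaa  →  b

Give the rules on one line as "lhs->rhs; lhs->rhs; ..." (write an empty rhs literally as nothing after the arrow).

ab->b; baa->; bab->b; bbb->

  | abaabaa => baabaa => baa => ε
  | bbaababbba => bbabbba => bbbba => ba
  | abaabbabbbbb => baabbabbbbb => bbabbbbb => bbbbbb => bbb => ε
  | baabbbbb => bbbbb => bb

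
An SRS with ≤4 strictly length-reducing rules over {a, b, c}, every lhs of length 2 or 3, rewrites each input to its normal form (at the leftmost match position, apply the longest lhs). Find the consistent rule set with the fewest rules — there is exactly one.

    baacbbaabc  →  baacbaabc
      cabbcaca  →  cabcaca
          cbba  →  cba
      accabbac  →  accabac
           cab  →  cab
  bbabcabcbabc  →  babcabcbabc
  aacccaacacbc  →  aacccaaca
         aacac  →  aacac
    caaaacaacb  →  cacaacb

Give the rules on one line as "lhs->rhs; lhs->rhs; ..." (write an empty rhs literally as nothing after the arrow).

aaa->; bb->b; cbc->

  | baacbbaabc => baacbaabc
  | cabbcaca => cabcaca
  | cbba => cba
  | accabbac => accabac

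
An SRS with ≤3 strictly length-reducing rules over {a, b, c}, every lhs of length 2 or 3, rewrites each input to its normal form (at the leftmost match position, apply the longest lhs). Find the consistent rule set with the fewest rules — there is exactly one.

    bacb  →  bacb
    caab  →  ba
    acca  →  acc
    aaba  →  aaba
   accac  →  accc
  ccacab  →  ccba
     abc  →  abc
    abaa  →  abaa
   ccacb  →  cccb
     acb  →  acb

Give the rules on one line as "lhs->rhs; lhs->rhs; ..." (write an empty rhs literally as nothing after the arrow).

ca->c; cab->ba

  | bacb
  | caab => cab => ba
  | acca => acc
  | aaba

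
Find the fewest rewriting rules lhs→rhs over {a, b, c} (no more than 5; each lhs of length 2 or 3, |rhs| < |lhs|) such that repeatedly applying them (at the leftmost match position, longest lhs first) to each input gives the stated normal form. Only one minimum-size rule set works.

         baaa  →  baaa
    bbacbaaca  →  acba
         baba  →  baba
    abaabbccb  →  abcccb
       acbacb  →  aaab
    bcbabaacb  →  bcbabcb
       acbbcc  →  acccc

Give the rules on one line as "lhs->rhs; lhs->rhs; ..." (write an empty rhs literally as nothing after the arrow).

aac->c; bac->aa; bb->c; ca->a

  | baaa
  | bbacbaaca => cacbaaca => acbaaca => acbca => acba
  | baba
  | abaabbccb => abaacccb => abcccb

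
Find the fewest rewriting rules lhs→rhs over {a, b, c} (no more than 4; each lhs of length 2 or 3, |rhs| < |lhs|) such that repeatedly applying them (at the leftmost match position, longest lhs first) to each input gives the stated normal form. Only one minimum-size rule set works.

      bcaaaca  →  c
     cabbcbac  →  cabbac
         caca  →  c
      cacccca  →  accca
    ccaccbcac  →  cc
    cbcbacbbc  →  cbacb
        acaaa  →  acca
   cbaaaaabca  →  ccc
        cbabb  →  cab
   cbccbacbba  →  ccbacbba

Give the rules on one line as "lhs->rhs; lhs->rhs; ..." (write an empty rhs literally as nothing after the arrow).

aa->c; bab->a; bc->; cac->a

  | bcaaaca => aaaca => caca => aa => c
  | cabbcbac => cabbac
  | caca => aa => c
  | cacccca => accca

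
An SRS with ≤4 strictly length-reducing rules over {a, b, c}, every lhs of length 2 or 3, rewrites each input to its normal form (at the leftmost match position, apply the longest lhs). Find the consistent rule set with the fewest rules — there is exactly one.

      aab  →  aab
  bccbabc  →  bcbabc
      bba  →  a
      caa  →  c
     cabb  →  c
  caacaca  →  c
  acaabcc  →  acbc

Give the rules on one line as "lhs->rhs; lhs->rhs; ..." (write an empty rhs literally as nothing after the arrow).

  | aab
  | bccbabc => bcbabc
  | bba => a
  | caa => ca => c

bb->; ca->c; cc->c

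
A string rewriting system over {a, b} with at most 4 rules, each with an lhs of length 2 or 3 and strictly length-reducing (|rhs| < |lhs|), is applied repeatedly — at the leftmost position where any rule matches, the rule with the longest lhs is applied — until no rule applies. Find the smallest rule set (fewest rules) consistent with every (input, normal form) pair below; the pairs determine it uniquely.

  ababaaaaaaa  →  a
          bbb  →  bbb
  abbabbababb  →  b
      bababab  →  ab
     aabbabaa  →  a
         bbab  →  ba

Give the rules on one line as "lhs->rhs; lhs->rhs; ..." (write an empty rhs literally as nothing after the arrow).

  | ababaaaaaaa => aaaaaaaaaa => aaaaaaaaa => aaaaaaaa => aaaaaaa => aaaaaa => aaaaa => aaaa => aaa => aa => a
  | bbb
  | abbabbababb => abaabababb => abababb => aaaabb => aaabb => aabb => b
  | bababab => aaabab => aabab => ab

aa->a; aab->; bab->aa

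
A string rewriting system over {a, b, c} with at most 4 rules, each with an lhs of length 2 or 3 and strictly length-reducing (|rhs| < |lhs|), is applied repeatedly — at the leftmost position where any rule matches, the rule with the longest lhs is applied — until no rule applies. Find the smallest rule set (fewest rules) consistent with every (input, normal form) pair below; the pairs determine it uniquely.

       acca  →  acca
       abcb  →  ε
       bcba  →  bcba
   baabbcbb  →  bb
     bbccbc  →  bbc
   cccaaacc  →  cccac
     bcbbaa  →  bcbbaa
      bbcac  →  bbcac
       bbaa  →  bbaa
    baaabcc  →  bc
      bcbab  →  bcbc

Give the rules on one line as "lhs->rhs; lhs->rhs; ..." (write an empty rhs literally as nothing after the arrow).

aab->a; aac->; ab->c; ccb->

  | acca
  | abcb => ccb => ε
  | bcba
  | baabbcbb => babcbb => bccbb => bb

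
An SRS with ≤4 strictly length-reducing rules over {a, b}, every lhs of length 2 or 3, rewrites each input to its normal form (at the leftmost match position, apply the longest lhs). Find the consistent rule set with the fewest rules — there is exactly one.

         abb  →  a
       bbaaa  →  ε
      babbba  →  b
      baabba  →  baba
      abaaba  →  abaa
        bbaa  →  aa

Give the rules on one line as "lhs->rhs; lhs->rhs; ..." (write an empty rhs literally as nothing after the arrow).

  | abb => a
  | bbaaa => aaa => ε
  | babbba => baaa => b
  | baabba => baba

aaa->; aab->a; bb->; bbb->a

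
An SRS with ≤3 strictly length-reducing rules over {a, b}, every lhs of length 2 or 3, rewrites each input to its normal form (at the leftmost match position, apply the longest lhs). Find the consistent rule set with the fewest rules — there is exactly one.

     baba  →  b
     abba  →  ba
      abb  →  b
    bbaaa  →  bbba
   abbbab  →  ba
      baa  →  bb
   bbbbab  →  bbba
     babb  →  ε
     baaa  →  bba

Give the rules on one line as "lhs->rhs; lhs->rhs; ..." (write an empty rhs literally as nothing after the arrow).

  | baba => aa => b
  | abba => ba
  | abb => b
  | bbaaa => bbba

aa->b; ab->; bab->a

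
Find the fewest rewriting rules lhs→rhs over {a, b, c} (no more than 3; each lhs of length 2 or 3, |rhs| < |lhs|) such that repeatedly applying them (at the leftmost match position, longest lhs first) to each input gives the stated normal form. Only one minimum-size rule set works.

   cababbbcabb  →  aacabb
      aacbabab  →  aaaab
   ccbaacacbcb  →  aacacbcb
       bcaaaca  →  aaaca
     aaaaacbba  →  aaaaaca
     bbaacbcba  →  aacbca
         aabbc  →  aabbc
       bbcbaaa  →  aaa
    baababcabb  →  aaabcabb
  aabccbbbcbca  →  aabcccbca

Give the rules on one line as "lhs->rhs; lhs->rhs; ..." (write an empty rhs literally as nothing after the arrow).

ba->a; bbb->; caa->aa

  | cababbbcabb => caabbbcabb => aabbbcabb => aacabb
  | aacbabab => aacabab => aacaab => aaaab
  | ccbaacacbcb => ccaacacbcb => caacacbcb => aacacbcb
  | bcaaaca => baaaca => aaaca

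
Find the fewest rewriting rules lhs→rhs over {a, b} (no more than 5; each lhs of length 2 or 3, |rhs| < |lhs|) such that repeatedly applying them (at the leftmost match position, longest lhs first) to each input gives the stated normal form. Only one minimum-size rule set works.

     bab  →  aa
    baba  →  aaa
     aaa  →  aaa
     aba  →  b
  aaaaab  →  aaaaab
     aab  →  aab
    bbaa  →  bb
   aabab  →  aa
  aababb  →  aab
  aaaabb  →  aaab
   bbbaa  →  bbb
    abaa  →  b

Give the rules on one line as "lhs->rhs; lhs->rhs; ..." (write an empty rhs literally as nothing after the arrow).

aba->ba; abb->b; ba->b; bab->aa

  | bab => aa
  | baba => aaa
  | aaa
  | aba => ba => b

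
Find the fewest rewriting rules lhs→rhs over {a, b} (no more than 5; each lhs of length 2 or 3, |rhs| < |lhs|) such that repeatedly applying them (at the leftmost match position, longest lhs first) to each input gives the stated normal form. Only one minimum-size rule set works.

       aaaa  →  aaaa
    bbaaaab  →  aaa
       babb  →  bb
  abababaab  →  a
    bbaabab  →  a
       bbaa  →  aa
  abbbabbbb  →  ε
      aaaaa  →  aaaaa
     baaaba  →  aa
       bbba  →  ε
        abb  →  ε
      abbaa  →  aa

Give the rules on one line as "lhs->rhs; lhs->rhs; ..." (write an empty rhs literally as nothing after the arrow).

  | aaaa
  | bbaaaab => aaaab => aaa
  | babb => bb
  | abababaab => ababaab => abaab => aab => a

ab->; abb->ab; ba->; bba->a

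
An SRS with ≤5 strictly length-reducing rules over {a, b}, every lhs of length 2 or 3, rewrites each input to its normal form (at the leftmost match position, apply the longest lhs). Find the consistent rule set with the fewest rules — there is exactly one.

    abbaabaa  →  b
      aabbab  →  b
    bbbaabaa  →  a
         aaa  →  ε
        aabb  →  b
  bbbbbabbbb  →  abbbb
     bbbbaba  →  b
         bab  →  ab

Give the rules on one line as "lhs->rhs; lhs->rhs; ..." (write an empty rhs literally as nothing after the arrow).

  | abbaabaa => abaabaa => aaabaa => baa => aa => b
  | aabbab => aabab => aaab => b
  | bbbaabaa => bbaabaa => baabaa => aabaa => aaaa => a
  | aaa => ε

aa->b; aaa->; aab->aa; ba->a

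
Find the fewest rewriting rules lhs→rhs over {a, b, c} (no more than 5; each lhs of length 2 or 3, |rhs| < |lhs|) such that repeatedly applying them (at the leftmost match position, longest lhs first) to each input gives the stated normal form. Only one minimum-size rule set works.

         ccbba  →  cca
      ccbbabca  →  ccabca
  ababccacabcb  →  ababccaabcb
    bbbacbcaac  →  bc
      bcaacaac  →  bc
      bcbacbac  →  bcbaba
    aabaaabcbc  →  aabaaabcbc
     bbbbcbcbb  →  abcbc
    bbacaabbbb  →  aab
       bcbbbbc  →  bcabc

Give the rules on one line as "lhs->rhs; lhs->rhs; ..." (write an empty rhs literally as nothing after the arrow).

aac->; ac->a; bb->; bbb->ac

  | ccbba => cca
  | ccbbabca => ccabca
  | ababccacabcb => ababccaabcb
  | bbbacbcaac => acacbcaac => aacbcaac => bcaac => bc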